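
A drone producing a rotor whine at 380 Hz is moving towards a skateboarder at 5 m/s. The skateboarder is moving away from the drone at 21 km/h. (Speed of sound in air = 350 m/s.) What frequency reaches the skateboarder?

379 Hz

21 km/h = 5.833 m/s.
General Doppler shift: f' = f · (v − v_o)/(v − v_s).
f' = 380 × (350 − 5.833)/(350 − 5) = 380 × 344.17/345 ≈ 379 Hz.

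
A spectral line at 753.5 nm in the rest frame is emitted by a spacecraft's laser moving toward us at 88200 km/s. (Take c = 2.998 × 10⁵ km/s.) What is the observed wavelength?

β = v/c = 88200/299800 = 0.2942.
Relativistic Doppler for wavelength: λ' = λ₀ · √((1 − β)/(1 + β)).
λ' = 753.5 × √(0.7058/1.2942) = 753.5 × 0.73849 ≈ 556.4 nm.

556.4 nm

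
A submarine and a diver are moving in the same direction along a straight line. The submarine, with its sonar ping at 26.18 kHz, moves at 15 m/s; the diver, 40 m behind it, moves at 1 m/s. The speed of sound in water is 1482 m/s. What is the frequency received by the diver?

The diver is behind, so the submarine is moving away from it while the diver is moving toward the submarine.
Both move, so f' = f · (v + v_o)/(v + v_s).
f' = 26.18 × (1482 + 1)/(1482 + 15) = 26.18 × 1483/1497 ≈ 25.9 kHz.

25.9 kHz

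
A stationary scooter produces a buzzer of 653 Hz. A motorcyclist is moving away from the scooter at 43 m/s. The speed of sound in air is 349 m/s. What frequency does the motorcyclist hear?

Only the observer moves, away from the source, so f' = f · (v − v_o)/v.
f' = 653 × (349 − 43)/349 = 653 × 306/349 ≈ 573 Hz.

573 Hz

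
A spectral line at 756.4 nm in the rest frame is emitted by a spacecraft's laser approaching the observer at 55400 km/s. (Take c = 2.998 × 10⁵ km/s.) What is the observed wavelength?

β = v/c = 55400/299800 = 0.1848.
Relativistic Doppler for wavelength: λ' = λ₀ · √((1 − β)/(1 + β)).
λ' = 756.4 × √(0.8152/1.1848) = 756.4 × 0.82950 ≈ 627.4 nm.

627.4 nm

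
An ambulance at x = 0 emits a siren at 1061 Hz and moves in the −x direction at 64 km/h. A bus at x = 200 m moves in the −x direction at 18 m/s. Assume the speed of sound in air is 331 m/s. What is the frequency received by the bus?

1062 Hz

64 km/h = 17.78 m/s.
The observer lies on the +x side, so the source is heading away from the observer and the observer is heading toward the source.
Both move, so f' = f · (v + v_o)/(v + v_s).
f' = 1061 × (331 + 18)/(331 + 17.78) = 1061 × 349/348.78 ≈ 1062 Hz.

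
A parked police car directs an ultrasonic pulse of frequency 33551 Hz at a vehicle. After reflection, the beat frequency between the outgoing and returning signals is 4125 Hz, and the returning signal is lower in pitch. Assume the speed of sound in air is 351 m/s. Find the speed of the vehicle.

23.0 m/s

Double Doppler shift off a moving reflector: f₂ = f₀ · (v + u)/(v − u) (u > 0 toward emitter).
Returning signal is lower, so f₂ = f₀ − Δf = 33551 − 4125 = 29426 Hz.
Rearranging, u = v · (f₂ − f₀)/(f₂ + f₀) = 351 × -4125/62977 ≈ -23.0 m/s.
So the vehicle is moving at 23.0 m/s away from the emitter.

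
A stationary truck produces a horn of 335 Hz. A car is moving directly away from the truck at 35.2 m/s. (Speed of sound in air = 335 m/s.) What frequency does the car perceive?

300 Hz

Only the observer moves, away from the source, so f' = f · (v − v_o)/v.
f' = 335 × (335 − 35.2)/335 = 335 × 299.8/335 ≈ 300 Hz.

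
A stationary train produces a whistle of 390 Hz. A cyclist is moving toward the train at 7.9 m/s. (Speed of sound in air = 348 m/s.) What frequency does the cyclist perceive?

Only the observer moves, toward the source, so f' = f · (v + v_o)/v.
f' = 390 × (348 + 7.9)/348 = 390 × 355.9/348 ≈ 399 Hz.

399 Hz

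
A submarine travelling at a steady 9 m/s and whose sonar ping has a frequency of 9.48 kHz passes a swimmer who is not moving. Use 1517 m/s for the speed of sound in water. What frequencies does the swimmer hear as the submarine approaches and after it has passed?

Approaching: f₁ = f · v/(v − v_s) = 9.48 × 1517/1508 ≈ 9.54 kHz.
Receding: f₂ = f · v/(v + v_s) = 9.48 × 1517/1526 ≈ 9.42 kHz.

9.54 kHz approaching; 9.42 kHz receding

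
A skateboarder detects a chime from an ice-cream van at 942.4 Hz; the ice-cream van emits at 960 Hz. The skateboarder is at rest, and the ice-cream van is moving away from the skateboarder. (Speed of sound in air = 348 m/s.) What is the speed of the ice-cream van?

6.5 m/s

f' = f · v/(v + v_s) ⇒ v_s = v · |1 − f/f'|.
v_s = 348 × |1 − 960/942.4| = 348 × 0.01868 ≈ 6.5 m/s.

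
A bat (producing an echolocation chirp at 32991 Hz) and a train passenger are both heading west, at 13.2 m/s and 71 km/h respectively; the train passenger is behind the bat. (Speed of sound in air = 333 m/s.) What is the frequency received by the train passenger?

33613 Hz

71 km/h = 19.72 m/s.
The train passenger is behind, so the bat is moving away from it while the train passenger is moving toward the bat.
Both move, so f' = f · (v + v_o)/(v + v_s).
f' = 32991 × (333 + 19.72)/(333 + 13.2) = 32991 × 352.72/346.2 ≈ 33613 Hz.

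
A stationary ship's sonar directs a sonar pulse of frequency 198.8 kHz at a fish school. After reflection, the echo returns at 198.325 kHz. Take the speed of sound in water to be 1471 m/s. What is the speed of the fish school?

1.76 m/s

Double Doppler shift off a moving reflector: f₂ = f₀ · (v + u)/(v − u) (u > 0 toward emitter).
Rearranging, u = v · (f₂ − f₀)/(f₂ + f₀) = 1471 × -0.475/397.125 ≈ -1.76 m/s.
So the fish school is moving at 1.76 m/s away from the emitter.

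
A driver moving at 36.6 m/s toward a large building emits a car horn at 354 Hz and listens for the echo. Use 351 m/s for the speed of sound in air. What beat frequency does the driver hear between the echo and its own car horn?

The large building receives the sound from a moving source: f₁ = f₀ · v/(v − v_e) = 354 × 351/314.4 ≈ 395.2 Hz.
On the return leg the driver is a moving observer: f₂ = f₁ · (v + v_e)/v = 395.2 × 387.6/351 ≈ 436.4 Hz.
Beat against the emitted tone: |f₂ − f₀| = 2v_e·f₀/(v − v_e) = 2 × 36.6 × 354/314.4 ≈ 82 Hz.

82 Hz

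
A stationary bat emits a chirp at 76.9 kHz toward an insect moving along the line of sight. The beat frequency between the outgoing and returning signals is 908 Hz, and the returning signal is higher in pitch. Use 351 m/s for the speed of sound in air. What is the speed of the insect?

2.06 m/s

Double Doppler shift off a moving reflector: f₂ = f₀ · (v + u)/(v − u) (u > 0 toward emitter).
Returning signal is higher, so f₂ = f₀ + Δf = 76900 + 908 = 77808 Hz.
Rearranging, u = v · (f₂ − f₀)/(f₂ + f₀) = 351 × 908/154708 ≈ 2.06 m/s.
So the insect is moving at 2.06 m/s toward the emitter.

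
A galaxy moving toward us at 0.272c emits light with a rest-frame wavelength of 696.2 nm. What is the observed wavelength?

Relativistic Doppler for wavelength: λ' = λ₀ · √((1 − β)/(1 + β)).
λ' = 696.2 × √(0.7280/1.2720) = 696.2 × 0.75652 ≈ 526.7 nm.

526.7 nm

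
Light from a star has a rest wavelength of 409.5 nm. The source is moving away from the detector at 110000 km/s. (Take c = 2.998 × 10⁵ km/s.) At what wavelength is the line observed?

601.7 nm

β = v/c = 110000/299800 = 0.3669.
Relativistic Doppler for wavelength: λ' = λ₀ · √((1 + β)/(1 − β)).
λ' = 409.5 × √(1.3669/0.6331) = 409.5 × 1.46939 ≈ 601.7 nm.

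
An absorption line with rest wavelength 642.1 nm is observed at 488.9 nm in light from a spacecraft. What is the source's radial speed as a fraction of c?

0.266c

λ'/λ₀ = 0.7614 < 1 (blueshift), so the source is approaching.
λ'/λ₀ = √((1 − β)/(1 + β)) for an approaching source ⇒ β = (1 − r²)/(1 + r²) with r = λ'/λ₀.
β = (1 − 0.5797)/(1 + 0.5797) ≈ 0.266.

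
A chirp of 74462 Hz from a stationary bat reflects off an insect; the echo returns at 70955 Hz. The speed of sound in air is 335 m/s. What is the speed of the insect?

Double Doppler shift off a moving reflector: f₂ = f₀ · (v + u)/(v − u) (u > 0 toward emitter).
Rearranging, u = v · (f₂ − f₀)/(f₂ + f₀) = 335 × -3507/145417 ≈ -8.1 m/s.
So the insect is moving at 8.1 m/s away from the emitter.

8.1 m/s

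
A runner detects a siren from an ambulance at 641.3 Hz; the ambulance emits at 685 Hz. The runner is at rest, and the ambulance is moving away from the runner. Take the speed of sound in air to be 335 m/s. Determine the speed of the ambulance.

f' = f · v/(v + v_s) ⇒ v_s = v · |1 − f/f'|.
v_s = 335 × |1 − 685/641.3| = 335 × 0.06814 ≈ 22.8 m/s.

22.8 m/s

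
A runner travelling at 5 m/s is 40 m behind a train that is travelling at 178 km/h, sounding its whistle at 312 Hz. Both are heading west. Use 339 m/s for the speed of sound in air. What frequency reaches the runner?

276 Hz

178 km/h = 49.44 m/s.
The runner is behind, so the train is moving away from it while the runner is moving toward the train.
General Doppler shift: f' = f · (v + v_o)/(v + v_s).
f' = 312 × (339 + 5)/(339 + 49.44) = 312 × 344/388.44 ≈ 276 Hz.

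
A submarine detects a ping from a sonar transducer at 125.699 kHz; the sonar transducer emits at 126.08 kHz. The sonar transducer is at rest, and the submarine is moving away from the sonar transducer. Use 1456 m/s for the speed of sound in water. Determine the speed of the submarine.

4.4 m/s

f' = f · (v − v_o)/v ⇒ v_o = v · |f'/f − 1|.
v_o = 1456 × |125.699/126.08 − 1| = 1456 × 0.003022 ≈ 4.4 m/s.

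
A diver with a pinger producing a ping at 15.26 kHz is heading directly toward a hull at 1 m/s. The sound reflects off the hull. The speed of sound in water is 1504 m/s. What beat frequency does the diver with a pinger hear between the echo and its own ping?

20.3 Hz

The hull receives the sound from a moving source: f₁ = f₀ · v/(v − v_e) = 15.26 × 1504/1503 ≈ 15.2702 kHz.
On the return leg the diver with a pinger is a moving observer: f₂ = f₁ · (v + v_e)/v = 15.2702 × 1505/1504 ≈ 15.2803 kHz.
Equivalently f₂ = f₀ · (v + v_e)/(v − v_e).
Beat against the emitted tone (with f₀ = 15260 Hz): |f₂ − f₀| = 2v_e·f₀/(v − v_e) = 2 × 1 × 15260/1503 ≈ 20.3 Hz.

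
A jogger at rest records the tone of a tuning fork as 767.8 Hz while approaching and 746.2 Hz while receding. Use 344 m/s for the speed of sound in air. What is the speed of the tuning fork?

4.9 m/s

f₁/f₂ = (v + v_s)/(v − v_s), so v_s = v · (f₁ − f₂)/(f₁ + f₂).
v_s = 344 × (767.8 − 746.2)/(767.8 + 746.2) = 344 × 21.6/1514.0 ≈ 4.9 m/s.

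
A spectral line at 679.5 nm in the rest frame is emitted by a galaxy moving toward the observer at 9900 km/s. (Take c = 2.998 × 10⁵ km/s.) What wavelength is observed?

657.4 nm

β = v/c = 9900/299800 = 0.0330.
Relativistic Doppler for wavelength: λ' = λ₀ · √((1 − β)/(1 + β)).
λ' = 679.5 × √(0.9670/1.0330) = 679.5 × 0.96751 ≈ 657.4 nm.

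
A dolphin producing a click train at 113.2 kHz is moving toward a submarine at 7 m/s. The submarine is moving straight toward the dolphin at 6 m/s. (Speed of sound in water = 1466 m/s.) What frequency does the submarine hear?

114.2 kHz

With source approaching and observer approaching, f' = f · (v + v_o)/(v − v_s).
f' = 113.2 × (1466 + 6)/(1466 − 7) = 113.2 × 1472/1459 ≈ 114.2 kHz.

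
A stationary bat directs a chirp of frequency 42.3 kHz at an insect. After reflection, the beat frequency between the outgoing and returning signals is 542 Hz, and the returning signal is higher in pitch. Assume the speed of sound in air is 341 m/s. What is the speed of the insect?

Double Doppler shift off a moving reflector: f₂ = f₀ · (v + u)/(v − u) (u > 0 toward emitter).
Returning signal is higher, so f₂ = f₀ + Δf = 42300 + 542 = 42842 Hz.
Rearranging, u = v · (f₂ − f₀)/(f₂ + f₀) = 341 × 542/85142 ≈ 2.17 m/s.
So the insect is moving at 2.17 m/s toward the emitter.

2.17 m/s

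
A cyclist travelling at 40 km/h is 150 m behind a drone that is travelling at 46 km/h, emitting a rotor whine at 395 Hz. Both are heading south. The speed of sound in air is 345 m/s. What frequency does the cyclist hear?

393 Hz

46 km/h = 12.78 m/s; 40 km/h = 11.11 m/s.
The cyclist is behind, so the drone is moving away from it while the cyclist is moving toward the drone.
Both move, so f' = f · (v + v_o)/(v + v_s).
f' = 395 × (345 + 11.11)/(345 + 12.78) = 395 × 356.11/357.78 ≈ 393 Hz.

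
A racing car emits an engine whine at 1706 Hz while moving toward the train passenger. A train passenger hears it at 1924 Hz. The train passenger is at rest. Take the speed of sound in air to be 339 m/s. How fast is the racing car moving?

f' = f · v/(v − v_s) ⇒ v_s = v · |1 − f/f'|.
v_s = 339 × |1 − 1706/1924| = 339 × 0.1133 ≈ 38 m/s.

38 m/s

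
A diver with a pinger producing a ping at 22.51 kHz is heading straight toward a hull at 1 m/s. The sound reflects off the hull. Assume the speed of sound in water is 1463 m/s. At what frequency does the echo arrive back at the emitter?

22.5 kHz

The hull receives the sound from a moving source: f₁ = f₀ · v/(v − v_e) = 22.51 × 1463/1462 ≈ 22.5 kHz.
On the return leg the diver with a pinger is a moving observer: f₂ = f₁ · (v + v_e)/v = 22.5 × 1464/1463 ≈ 22.5 kHz.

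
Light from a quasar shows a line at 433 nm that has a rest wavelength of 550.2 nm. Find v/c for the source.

λ'/λ₀ = 0.7870 < 1 (blueshift), so the source is approaching.
λ'/λ₀ = √((1 − β)/(1 + β)) for an approaching source ⇒ β = (1 − r²)/(1 + r²) with r = λ'/λ₀.
β = (1 − 0.6193)/(1 + 0.6193) ≈ 0.235.

0.235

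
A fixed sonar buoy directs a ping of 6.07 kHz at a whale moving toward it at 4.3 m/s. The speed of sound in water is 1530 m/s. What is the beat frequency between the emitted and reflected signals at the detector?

The whale first receives the wave as a moving observer: f₁ = f₀ · (v + u)/v = 6.07 × (1530 + 4.3)/1530 ≈ 6.0871 kHz.
The reflection then acts as a moving source: f₂ = f₁ · v/(v − u) ≈ 6.1042 kHz.
Beat frequency (with f₀ = 6070 Hz): |f₂ − f₀| = 2u·f₀/(v − u) = 2 × 4.3 × 6070/1525.7 ≈ 34.2 Hz.

34.2 Hz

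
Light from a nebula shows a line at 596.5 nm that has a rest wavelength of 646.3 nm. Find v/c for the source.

0.080c

λ'/λ₀ = 0.9229 < 1 (blueshift), so the source is approaching.
λ'/λ₀ = √((1 − β)/(1 + β)) for an approaching source ⇒ β = (1 − r²)/(1 + r²) with r = λ'/λ₀.
β = (1 − 0.8518)/(1 + 0.8518) ≈ 0.080.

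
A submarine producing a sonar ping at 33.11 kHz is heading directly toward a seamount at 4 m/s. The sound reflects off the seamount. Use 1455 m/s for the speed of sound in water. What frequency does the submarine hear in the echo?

The seamount receives the sound from a moving source: f₁ = f₀ · v/(v − v_e) = 33.11 × 1455/1451 ≈ 33.2 kHz.
On the return leg the submarine is a moving observer: f₂ = f₁ · (v + v_e)/v = 33.2 × 1459/1455 ≈ 33.3 kHz.
Equivalently f₂ = f₀ · (v + v_e)/(v − v_e).

33.3 kHz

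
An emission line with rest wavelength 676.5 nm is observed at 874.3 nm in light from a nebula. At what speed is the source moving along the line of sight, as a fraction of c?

λ'/λ₀ = 1.2924 > 1 (redshift), so the source is receding.
λ'/λ₀ = √((1 + β)/(1 − β)) for a receding source ⇒ β = (r² − 1)/(r² + 1) with r = λ'/λ₀.
β = (1.6703 − 1)/(1.6703 + 1) ≈ 0.251.

0.251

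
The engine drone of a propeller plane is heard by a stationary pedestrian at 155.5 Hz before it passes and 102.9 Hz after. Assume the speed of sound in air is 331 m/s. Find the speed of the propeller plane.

67 m/s

f₁/f₂ = (v + v_s)/(v − v_s), so v_s = v · (f₁ − f₂)/(f₁ + f₂).
v_s = 331 × (155.5 − 102.9)/(155.5 + 102.9) = 331 × 52.6/258.4 ≈ 67 m/s.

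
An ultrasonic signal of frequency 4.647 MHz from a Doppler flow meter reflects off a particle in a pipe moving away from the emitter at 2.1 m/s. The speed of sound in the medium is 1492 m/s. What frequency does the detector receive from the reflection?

4.634 MHz

At the particle in a pipe (a moving observer), f₁ = f₀ · (v − u)/v = 4.647 × 1489.9/1492 ≈ 4.640 MHz.
On reflection it acts as a source moving away from the stationary detector: f₂ = f₁ · v/(v + u) = 4.640 × 1492/1494.1 ≈ 4.634 MHz.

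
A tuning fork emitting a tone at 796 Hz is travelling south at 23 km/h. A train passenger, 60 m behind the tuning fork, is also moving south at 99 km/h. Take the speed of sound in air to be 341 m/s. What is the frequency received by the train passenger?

23 km/h = 6.389 m/s; 99 km/h = 27.5 m/s.
The train passenger is behind, so the tuning fork is moving away from it while the train passenger is moving toward the tuning fork.
With source receding and observer approaching, f' = f · (v + v_o)/(v + v_s).
f' = 796 × (341 + 27.5)/(341 + 6.389) = 796 × 368.5/347.39 ≈ 844 Hz.

844 Hz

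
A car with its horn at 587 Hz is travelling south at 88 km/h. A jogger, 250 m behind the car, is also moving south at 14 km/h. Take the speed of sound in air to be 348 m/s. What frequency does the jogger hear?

88 km/h = 24.44 m/s; 14 km/h = 3.889 m/s.
The jogger is behind, so the car is moving away from it while the jogger is moving toward the car.
With source receding and observer approaching, f' = f · (v + v_o)/(v + v_s).
f' = 587 × (348 + 3.889)/(348 + 24.44) = 587 × 351.89/372.44 ≈ 555 Hz.

555 Hz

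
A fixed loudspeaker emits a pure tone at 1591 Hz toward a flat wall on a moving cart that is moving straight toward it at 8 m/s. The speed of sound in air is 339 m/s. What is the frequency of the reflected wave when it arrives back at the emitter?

At the flat wall on a moving cart (a moving observer), f₁ = f₀ · (v + u)/v = 1591 × 347/339 ≈ 1629 Hz.
On reflection it acts as a source moving toward the stationary detector: f₂ = f₁ · v/(v − u) = 1629 × 339/331 ≈ 1668 Hz.
Equivalently f₂ = f₀ · (v + u)/(v − u).

1668 Hz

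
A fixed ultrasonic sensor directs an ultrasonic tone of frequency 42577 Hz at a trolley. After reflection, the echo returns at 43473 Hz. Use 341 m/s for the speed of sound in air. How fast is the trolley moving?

Double Doppler shift off a moving reflector: f₂ = f₀ · (v + u)/(v − u) (u > 0 toward emitter).
Rearranging, u = v · (f₂ − f₀)/(f₂ + f₀) = 341 × 896/86050 ≈ 3.6 m/s.
So the trolley is moving at 3.6 m/s toward the emitter.

3.6 m/s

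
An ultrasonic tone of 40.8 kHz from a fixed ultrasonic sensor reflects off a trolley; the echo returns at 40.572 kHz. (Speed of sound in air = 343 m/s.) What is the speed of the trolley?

Double Doppler shift off a moving reflector: f₂ = f₀ · (v + u)/(v − u) (u > 0 toward emitter).
Rearranging, u = v · (f₂ − f₀)/(f₂ + f₀) = 343 × -0.228/81.372 ≈ -0.96 m/s.
So the trolley is moving at 0.96 m/s away from the emitter.

0.96 m/s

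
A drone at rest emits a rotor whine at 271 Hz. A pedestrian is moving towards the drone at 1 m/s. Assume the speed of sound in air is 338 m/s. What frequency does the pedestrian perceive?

Only the observer moves, toward the source, so f' = f · (v + v_o)/v.
f' = 271 × (338 + 1)/338 = 271 × 339/338 ≈ 272 Hz.

272 Hz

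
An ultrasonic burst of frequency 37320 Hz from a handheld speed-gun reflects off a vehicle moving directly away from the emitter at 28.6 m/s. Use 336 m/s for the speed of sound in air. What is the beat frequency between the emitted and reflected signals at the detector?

5855 Hz

At the vehicle (a moving observer), f₁ = f₀ · (v − u)/v = 37320 × 307.4/336 ≈ 34143 Hz.
The reflection then acts as a moving source: f₂ = f₁ · v/(v + u) ≈ 31465 Hz.
Beat frequency: |f₂ − f₀| = 2u·f₀/(v + u) = 2 × 28.6 × 37320/364.6 ≈ 5855 Hz.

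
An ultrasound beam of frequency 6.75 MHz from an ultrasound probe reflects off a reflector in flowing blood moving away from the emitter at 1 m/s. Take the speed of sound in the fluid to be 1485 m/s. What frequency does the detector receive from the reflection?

The reflector in flowing blood first receives the wave as a moving observer: f₁ = f₀ · (v − u)/v = 6.75 × (1485 − 1)/1485 ≈ 6.745 MHz.
The reflection then acts as a moving source: f₂ = f₁ · v/(v + u) ≈ 6.741 MHz.
Equivalently f₂ = f₀ · (v − u)/(v + u).

6.741 MHz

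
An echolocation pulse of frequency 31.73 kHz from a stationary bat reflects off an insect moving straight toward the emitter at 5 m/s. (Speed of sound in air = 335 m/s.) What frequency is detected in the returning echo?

32.7 kHz

At the insect (a moving observer), f₁ = f₀ · (v + u)/v = 31.73 × 340/335 ≈ 32.2 kHz.
The reflection then acts as a moving source: f₂ = f₁ · v/(v − u) ≈ 32.7 kHz.
Equivalently f₂ = f₀ · (v + u)/(v − u).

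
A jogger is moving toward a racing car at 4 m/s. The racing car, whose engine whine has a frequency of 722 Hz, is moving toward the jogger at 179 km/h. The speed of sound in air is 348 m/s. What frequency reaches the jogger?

179 km/h = 49.72 m/s.
With source approaching and observer approaching, f' = f · (v + v_o)/(v − v_s).
f' = 722 × (348 + 4)/(348 − 49.72) = 722 × 352/298.28 ≈ 852 Hz.

852 Hz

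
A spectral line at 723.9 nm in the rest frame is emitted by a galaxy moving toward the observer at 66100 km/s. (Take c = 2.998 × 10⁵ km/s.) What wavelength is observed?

β = v/c = 66100/299800 = 0.2205.
Relativistic Doppler for wavelength: λ' = λ₀ · √((1 − β)/(1 + β)).
λ' = 723.9 × √(0.7795/1.2205) = 723.9 × 0.79919 ≈ 578.5 nm.

578.5 nm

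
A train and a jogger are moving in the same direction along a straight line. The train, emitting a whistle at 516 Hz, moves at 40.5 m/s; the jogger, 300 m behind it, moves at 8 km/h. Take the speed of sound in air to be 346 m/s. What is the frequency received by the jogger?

8 km/h = 2.222 m/s.
The jogger is behind, so the train is moving away from it while the jogger is moving toward the train.
Both move, so f' = f · (v + v_o)/(v + v_s).
f' = 516 × (346 + 2.222)/(346 + 40.5) = 516 × 348.22/386.5 ≈ 465 Hz.

465 Hz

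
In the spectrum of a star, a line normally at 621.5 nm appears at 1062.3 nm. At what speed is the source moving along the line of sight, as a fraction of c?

λ'/λ₀ = 1.7093 > 1 (redshift), so the source is receding.
λ'/λ₀ = √((1 + β)/(1 − β)) for a receding source ⇒ β = (r² − 1)/(r² + 1) with r = λ'/λ₀.
β = (2.9215 − 1)/(2.9215 + 1) ≈ 0.490.

0.490c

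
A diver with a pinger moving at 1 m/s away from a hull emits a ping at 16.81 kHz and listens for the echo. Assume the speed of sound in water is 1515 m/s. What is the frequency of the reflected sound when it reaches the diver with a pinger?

16.79 kHz

The hull receives the sound from a moving source: f₁ = f₀ · v/(v + v_e) = 16.81 × 1515/1516 ≈ 16.80 kHz.
On the return leg the diver with a pinger is a moving observer: f₂ = f₁ · (v − v_e)/v = 16.80 × 1514/1515 ≈ 16.79 kHz.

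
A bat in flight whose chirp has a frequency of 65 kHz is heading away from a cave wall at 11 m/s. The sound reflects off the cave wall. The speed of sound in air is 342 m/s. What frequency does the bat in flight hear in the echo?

The cave wall receives the sound from a moving source: f₁ = f₀ · v/(v + v_e) = 65 × 342/353 ≈ 63.0 kHz.
On the return leg the bat in flight is a moving observer: f₂ = f₁ · (v − v_e)/v = 63.0 × 331/342 ≈ 60.9 kHz.

60.9 kHz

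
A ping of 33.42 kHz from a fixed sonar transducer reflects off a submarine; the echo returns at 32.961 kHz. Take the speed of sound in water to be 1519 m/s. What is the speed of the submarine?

Double Doppler shift off a moving reflector: f₂ = f₀ · (v + u)/(v − u) (u > 0 toward emitter).
Rearranging, u = v · (f₂ − f₀)/(f₂ + f₀) = 1519 × -0.459/66.381 ≈ -10.5 m/s.
So the submarine is moving at 10.5 m/s away from the emitter.

10.5 m/s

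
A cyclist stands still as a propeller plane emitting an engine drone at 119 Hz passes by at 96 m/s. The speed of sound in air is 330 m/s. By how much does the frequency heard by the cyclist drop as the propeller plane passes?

Approaching: f₁ = f · v/(v − v_s) = 119 × 330/234 ≈ 167.8 Hz.
Receding: f₂ = f · v/(v + v_s) = 119 × 330/426 ≈ 92.2 Hz.
Drop: f₁ − f₂ = 2f·v·v_s/(v² − v_s²) = 2 × 119 × 330 × 96/(330² − 96²) ≈ 75.6 Hz.

75.6 Hz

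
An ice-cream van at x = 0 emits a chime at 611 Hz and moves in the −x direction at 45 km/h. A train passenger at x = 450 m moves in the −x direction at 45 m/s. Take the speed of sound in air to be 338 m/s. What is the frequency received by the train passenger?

45 km/h = 12.5 m/s.
The observer lies on the +x side, so the source is heading away from the observer and the observer is heading toward the source.
With source receding and observer approaching, f' = f · (v + v_o)/(v + v_s).
f' = 611 × (338 + 45)/(338 + 12.5) = 611 × 383/350.5 ≈ 668 Hz.

668 Hz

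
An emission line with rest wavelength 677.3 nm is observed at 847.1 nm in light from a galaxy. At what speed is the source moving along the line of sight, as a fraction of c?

0.220c

λ'/λ₀ = 1.2507 > 1 (redshift), so the source is receding.
λ'/λ₀ = √((1 + β)/(1 − β)) for a receding source ⇒ β = (r² − 1)/(r² + 1) with r = λ'/λ₀.
β = (1.5643 − 1)/(1.5643 + 1) ≈ 0.220.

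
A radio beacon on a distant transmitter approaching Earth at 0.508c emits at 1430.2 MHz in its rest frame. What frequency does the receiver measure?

Relativistic Doppler for frequency: f' = f₀ · √((1 + β)/(1 − β)).
f' = 1430.2 × √(1.5080/0.4920) = 1430.2 × 1.75073 ≈ 2503.9 MHz.

2503.9 MHz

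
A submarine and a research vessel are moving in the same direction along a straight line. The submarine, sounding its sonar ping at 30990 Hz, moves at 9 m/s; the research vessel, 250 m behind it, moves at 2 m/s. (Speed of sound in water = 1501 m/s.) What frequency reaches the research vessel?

30846 Hz

The research vessel is behind, so the submarine is moving away from it while the research vessel is moving toward the submarine.
General Doppler shift: f' = f · (v + v_o)/(v + v_s).
f' = 30990 × (1501 + 2)/(1501 + 9) = 30990 × 1503/1510 ≈ 30846 Hz.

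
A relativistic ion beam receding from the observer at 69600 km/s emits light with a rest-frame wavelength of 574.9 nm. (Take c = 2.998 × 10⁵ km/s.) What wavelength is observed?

β = v/c = 69600/299800 = 0.2322.
Relativistic Doppler for wavelength: λ' = λ₀ · √((1 + β)/(1 − β)).
λ' = 574.9 × √(1.2322/0.7678) = 574.9 × 1.26676 ≈ 728.3 nm.

728.3 nm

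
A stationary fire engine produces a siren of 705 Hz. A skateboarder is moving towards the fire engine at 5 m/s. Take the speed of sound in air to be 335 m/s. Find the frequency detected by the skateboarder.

Only the observer moves, toward the source, so f' = f · (v + v_o)/v.
f' = 705 × (335 + 5)/335 = 705 × 340/335 ≈ 716 Hz.

716 Hz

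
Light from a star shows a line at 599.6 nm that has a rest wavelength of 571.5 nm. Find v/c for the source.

0.048

λ'/λ₀ = 1.0492 > 1 (redshift), so the source is receding.
λ'/λ₀ = √((1 + β)/(1 − β)) for a receding source ⇒ β = (r² − 1)/(r² + 1) with r = λ'/λ₀.
β = (1.1008 − 1)/(1.1008 + 1) ≈ 0.048.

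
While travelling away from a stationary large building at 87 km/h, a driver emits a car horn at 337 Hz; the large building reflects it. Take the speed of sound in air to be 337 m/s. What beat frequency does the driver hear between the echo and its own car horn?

87 km/h = 24.17 m/s.
The large building receives the sound from a moving source: f₁ = f₀ · v/(v + v_e) = 337 × 337/361.17 ≈ 314.5 Hz.
On the return leg the driver is a moving observer: f₂ = f₁ · (v − v_e)/v = 314.5 × 312.83/337 ≈ 291.9 Hz.
Beat against the emitted tone: |f₂ − f₀| = 2v_e·f₀/(v + v_e) = 2 × 24.17 × 337/361.17 ≈ 45.1 Hz.

45.1 Hz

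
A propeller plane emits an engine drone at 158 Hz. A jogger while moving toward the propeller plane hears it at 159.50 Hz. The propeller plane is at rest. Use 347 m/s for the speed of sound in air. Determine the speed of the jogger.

f' = f · (v + v_o)/v ⇒ v_o = v · |f'/f − 1|.
v_o = 347 × |159.50/158 − 1| = 347 × 0.009494 ≈ 3.3 m/s.

3.3 m/s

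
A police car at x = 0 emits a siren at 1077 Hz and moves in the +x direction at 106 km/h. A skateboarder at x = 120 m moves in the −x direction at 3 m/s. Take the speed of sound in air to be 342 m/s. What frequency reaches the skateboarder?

106 km/h = 29.44 m/s.
The observer lies on the +x side, so the source is heading toward the observer and the observer is heading toward the source.
General Doppler shift: f' = f · (v + v_o)/(v − v_s).
f' = 1077 × (342 + 3)/(342 − 29.44) = 1077 × 345/312.56 ≈ 1189 Hz.

1189 Hz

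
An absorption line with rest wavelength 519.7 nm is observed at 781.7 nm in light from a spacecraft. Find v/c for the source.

λ'/λ₀ = 1.5041 > 1 (redshift), so the source is receding.
λ'/λ₀ = √((1 + β)/(1 − β)) for a receding source ⇒ β = (r² − 1)/(r² + 1) with r = λ'/λ₀.
β = (2.2624 − 1)/(2.2624 + 1) ≈ 0.387.

0.387c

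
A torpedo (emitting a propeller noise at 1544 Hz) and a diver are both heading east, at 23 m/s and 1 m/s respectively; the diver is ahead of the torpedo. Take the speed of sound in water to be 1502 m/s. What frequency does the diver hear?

The diver is ahead, so the torpedo is moving toward it while the diver is moving away from the torpedo.
With source approaching and observer receding, f' = f · (v − v_o)/(v − v_s).
f' = 1544 × (1502 − 1)/(1502 − 23) = 1544 × 1501/1479 ≈ 1567 Hz.

1567 Hz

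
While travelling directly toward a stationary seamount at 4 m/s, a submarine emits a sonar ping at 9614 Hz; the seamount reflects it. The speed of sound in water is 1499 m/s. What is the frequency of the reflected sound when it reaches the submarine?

9665 Hz

The seamount receives the sound from a moving source: f₁ = f₀ · v/(v − v_e) = 9614 × 1499/1495 ≈ 9640 Hz.
On the return leg the submarine is a moving observer: f₂ = f₁ · (v + v_e)/v = 9640 × 1503/1499 ≈ 9665 Hz.
Equivalently f₂ = f₀ · (v + v_e)/(v − v_e).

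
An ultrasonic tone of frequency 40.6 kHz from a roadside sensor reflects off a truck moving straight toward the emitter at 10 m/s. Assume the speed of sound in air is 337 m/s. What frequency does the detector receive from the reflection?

The truck first receives the wave as a moving observer: f₁ = f₀ · (v + u)/v = 40.6 × (337 + 10)/337 ≈ 41.8 kHz.
On reflection it acts as a source moving toward the stationary detector: f₂ = f₁ · v/(v − u) = 41.8 × 337/327 ≈ 43.1 kHz.

43.1 kHz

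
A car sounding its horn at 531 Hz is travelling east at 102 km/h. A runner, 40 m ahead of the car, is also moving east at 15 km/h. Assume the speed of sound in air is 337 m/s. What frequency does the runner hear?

573 Hz

102 km/h = 28.33 m/s; 15 km/h = 4.167 m/s.
The runner is ahead, so the car is moving toward it while the runner is moving away from the car.
Both move, so f' = f · (v − v_o)/(v − v_s).
f' = 531 × (337 − 4.167)/(337 − 28.33) = 531 × 332.83/308.67 ≈ 573 Hz.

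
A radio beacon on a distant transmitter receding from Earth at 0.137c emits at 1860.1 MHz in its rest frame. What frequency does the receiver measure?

Relativistic Doppler for frequency: f' = f₀ · √((1 − β)/(1 + β)).
f' = 1860.1 × √(0.8630/1.1370) = 1860.1 × 0.87121 ≈ 1620.5 MHz.

1620.5 MHz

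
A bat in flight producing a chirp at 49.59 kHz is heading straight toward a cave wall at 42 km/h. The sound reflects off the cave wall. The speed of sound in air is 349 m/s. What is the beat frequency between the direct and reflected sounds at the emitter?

3430 Hz

42 km/h = 11.67 m/s.
The cave wall receives the sound from a moving source: f₁ = f₀ · v/(v − v_e) = 49.59 × 349/337.33 ≈ 51.31 kHz.
On the return leg the bat in flight is a moving observer: f₂ = f₁ · (v + v_e)/v = 51.31 × 360.67/349 ≈ 53.02 kHz.
Equivalently f₂ = f₀ · (v + v_e)/(v − v_e).
Beat against the emitted tone (with f₀ = 49590 Hz): |f₂ − f₀| = 2v_e·f₀/(v − v_e) = 2 × 11.67 × 49590/337.33 ≈ 3430 Hz.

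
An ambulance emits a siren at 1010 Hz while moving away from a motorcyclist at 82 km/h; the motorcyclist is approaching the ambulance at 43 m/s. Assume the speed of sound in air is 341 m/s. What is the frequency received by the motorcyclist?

82 km/h = 22.78 m/s.
Both move, so f' = f · (v + v_o)/(v + v_s).
f' = 1010 × (341 + 43)/(341 + 22.78) = 1010 × 384/363.78 ≈ 1066 Hz.

1066 Hz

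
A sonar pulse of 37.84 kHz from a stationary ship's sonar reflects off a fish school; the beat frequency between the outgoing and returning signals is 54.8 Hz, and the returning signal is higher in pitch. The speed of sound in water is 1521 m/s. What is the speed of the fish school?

Double Doppler shift off a moving reflector: f₂ = f₀ · (v + u)/(v − u) (u > 0 toward emitter).
Returning signal is higher, so f₂ = f₀ + Δf = 37840 + 54.8 = 37894.8 Hz.
Rearranging, u = v · (f₂ − f₀)/(f₂ + f₀) = 1521 × 54.8/75734.8 ≈ 1.10 m/s.
So the fish school is moving at 1.10 m/s toward the emitter.

1.10 m/s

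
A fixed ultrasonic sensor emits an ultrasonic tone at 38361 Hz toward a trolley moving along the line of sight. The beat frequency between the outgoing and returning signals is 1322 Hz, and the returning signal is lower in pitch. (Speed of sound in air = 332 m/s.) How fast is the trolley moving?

Double Doppler shift off a moving reflector: f₂ = f₀ · (v + u)/(v − u) (u > 0 toward emitter).
Returning signal is lower, so f₂ = f₀ − Δf = 38361 − 1322 = 37039 Hz.
Rearranging, u = v · (f₂ − f₀)/(f₂ + f₀) = 332 × -1322/75400 ≈ -5.8 m/s.
So the trolley is moving at 5.8 m/s away from the emitter.

5.8 m/s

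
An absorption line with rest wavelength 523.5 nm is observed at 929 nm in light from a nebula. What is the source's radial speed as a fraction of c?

λ'/λ₀ = 1.7746 > 1 (redshift), so the source is receding.
λ'/λ₀ = √((1 + β)/(1 − β)) for a receding source ⇒ β = (r² − 1)/(r² + 1) with r = λ'/λ₀.
β = (3.1492 − 1)/(3.1492 + 1) ≈ 0.518.

0.518c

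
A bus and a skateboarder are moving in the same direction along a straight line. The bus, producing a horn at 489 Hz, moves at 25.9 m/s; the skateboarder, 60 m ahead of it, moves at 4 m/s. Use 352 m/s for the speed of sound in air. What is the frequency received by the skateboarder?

522 Hz

The skateboarder is ahead, so the bus is moving toward it while the skateboarder is moving away from the bus.
General Doppler shift: f' = f · (v − v_o)/(v − v_s).
f' = 489 × (352 − 4)/(352 − 25.9) = 489 × 348/326.1 ≈ 522 Hz.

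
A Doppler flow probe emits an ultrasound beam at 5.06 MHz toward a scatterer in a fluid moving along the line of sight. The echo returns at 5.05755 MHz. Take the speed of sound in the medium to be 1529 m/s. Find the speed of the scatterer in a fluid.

0.37 m/s

Double Doppler shift off a moving reflector: f₂ = f₀ · (v + u)/(v − u) (u > 0 toward emitter).
Rearranging, u = v · (f₂ − f₀)/(f₂ + f₀) = 1529 × -0.00245/10.11755 ≈ -0.37 m/s.
So the scatterer in a fluid is moving at 0.37 m/s away from the emitter.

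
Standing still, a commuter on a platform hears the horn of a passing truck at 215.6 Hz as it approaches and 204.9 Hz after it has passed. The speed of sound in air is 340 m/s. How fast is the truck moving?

8.7 m/s

f₁/f₂ = (v + v_s)/(v − v_s), so v_s = v · (f₁ − f₂)/(f₁ + f₂).
v_s = 340 × (215.6 − 204.9)/(215.6 + 204.9) = 340 × 10.7/420.5 ≈ 8.7 m/s.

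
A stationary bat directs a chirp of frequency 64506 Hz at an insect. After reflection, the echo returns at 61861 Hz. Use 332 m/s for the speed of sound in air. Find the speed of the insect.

Double Doppler shift off a moving reflector: f₂ = f₀ · (v + u)/(v − u) (u > 0 toward emitter).
Rearranging, u = v · (f₂ − f₀)/(f₂ + f₀) = 332 × -2645/126367 ≈ -6.9 m/s.
So the insect is moving at 6.9 m/s away from the emitter.

6.9 m/s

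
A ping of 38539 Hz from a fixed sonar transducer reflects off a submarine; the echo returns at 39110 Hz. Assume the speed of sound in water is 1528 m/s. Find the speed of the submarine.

Double Doppler shift off a moving reflector: f₂ = f₀ · (v + u)/(v − u) (u > 0 toward emitter).
Rearranging, u = v · (f₂ − f₀)/(f₂ + f₀) = 1528 × 571/77649 ≈ 11.2 m/s.
So the submarine is moving at 11.2 m/s toward the emitter.

11.2 m/s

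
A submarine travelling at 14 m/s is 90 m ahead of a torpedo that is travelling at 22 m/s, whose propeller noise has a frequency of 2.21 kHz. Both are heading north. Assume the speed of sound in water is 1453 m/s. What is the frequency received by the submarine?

The submarine is ahead, so the torpedo is moving toward it while the submarine is moving away from the torpedo.
With source approaching and observer receding, f' = f · (v − v_o)/(v − v_s).
f' = 2.21 × (1453 − 14)/(1453 − 22) = 2.21 × 1439/1431 ≈ 2.22 kHz.

2.22 kHz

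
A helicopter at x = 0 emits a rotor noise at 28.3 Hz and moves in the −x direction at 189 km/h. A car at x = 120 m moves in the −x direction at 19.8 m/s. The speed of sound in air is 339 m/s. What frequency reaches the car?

189 km/h = 52.5 m/s.
The observer lies on the +x side, so the source is heading away from the observer and the observer is heading toward the source.
Both move, so f' = f · (v + v_o)/(v + v_s).
f' = 28.3 × (339 + 19.8)/(339 + 52.5) = 28.3 × 358.8/391.5 ≈ 25.9 Hz.

25.9 Hz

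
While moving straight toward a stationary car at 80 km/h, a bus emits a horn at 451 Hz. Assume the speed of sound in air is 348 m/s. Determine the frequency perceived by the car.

80 km/h = 22.22 m/s.
With the source moving toward a stationary observer, f' = f · v/(v − v_s).
f' = 451 × 348/(348 − 22.22) = 451 × 348/325.8 ≈ 482 Hz.

482 Hz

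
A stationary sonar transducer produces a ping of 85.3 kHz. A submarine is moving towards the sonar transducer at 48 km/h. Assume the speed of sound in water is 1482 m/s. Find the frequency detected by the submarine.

48 km/h = 13.33 m/s.
Only the observer moves, toward the source, so f' = f · (v + v_o)/v.
f' = 85.3 × (1482 + 13.33)/1482 = 85.3 × 1495.3/1482 ≈ 86.1 kHz.

86.1 kHz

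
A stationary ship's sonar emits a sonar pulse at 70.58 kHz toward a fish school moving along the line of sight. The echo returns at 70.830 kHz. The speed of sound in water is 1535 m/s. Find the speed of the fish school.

2.71 m/s

Double Doppler shift off a moving reflector: f₂ = f₀ · (v + u)/(v − u) (u > 0 toward emitter).
Rearranging, u = v · (f₂ − f₀)/(f₂ + f₀) = 1535 × 0.250/141.410 ≈ 2.71 m/s.
So the fish school is moving at 2.71 m/s toward the emitter.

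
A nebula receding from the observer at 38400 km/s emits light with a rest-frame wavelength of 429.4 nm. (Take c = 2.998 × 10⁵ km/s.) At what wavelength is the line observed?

β = v/c = 38400/299800 = 0.1281.
Relativistic Doppler for wavelength: λ' = λ₀ · √((1 + β)/(1 − β)).
λ' = 429.4 × √(1.1281/0.8719) = 429.4 × 1.13745 ≈ 488.4 nm.

488.4 nm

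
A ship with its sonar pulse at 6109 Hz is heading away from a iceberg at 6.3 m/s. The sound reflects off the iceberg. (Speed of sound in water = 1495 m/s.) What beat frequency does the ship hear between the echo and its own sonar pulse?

51.3 Hz

The iceberg receives the sound from a moving source: f₁ = f₀ · v/(v + v_e) = 6109 × 1495/1501.3 ≈ 6083.4 Hz.
On the return leg the ship is a moving observer: f₂ = f₁ · (v − v_e)/v = 6083.4 × 1488.7/1495 ≈ 6057.7 Hz.
Beat against the emitted tone: |f₂ − f₀| = 2v_e·f₀/(v + v_e) = 2 × 6.3 × 6109/1501.3 ≈ 51.3 Hz.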